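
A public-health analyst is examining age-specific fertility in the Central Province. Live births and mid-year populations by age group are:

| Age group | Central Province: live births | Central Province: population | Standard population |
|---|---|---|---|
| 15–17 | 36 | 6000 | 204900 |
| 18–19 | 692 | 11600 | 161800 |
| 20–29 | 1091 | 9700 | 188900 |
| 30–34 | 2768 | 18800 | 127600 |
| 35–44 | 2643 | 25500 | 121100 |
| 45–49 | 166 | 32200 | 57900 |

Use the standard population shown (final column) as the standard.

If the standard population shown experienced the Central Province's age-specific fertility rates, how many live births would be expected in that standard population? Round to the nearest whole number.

Age-specific rates per 1000 for the Central Province: 6.000, 59.655, 112.474, 147.234, 103.647, 5.155.
Expected live births = Σ (standard pop × age-specific rate ÷ 1000)
= 204900×6.000/1000 + 161800×59.655/1000 + 188900×112.474/1000 + 127600×147.234/1000 + 121100×103.647/1000 + 57900×5.155/1000
= 1229.40 + 9652.21 + 21246.38 + 18787.06 + 12551.66 + 298.49 = 63765.20.

63765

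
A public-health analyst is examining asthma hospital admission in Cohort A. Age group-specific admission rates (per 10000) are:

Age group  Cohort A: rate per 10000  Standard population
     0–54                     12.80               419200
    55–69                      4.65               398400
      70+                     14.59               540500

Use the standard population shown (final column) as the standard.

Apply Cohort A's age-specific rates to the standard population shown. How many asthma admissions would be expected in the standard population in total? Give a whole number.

Expected asthma admissions = Σ (standard pop × age-specific rate ÷ 10000)
= 419200×12.80/10000 + 398400×4.65/10000 + 540500×14.59/10000
= 536.58 + 185.26 + 788.59 = 1510.42.

1510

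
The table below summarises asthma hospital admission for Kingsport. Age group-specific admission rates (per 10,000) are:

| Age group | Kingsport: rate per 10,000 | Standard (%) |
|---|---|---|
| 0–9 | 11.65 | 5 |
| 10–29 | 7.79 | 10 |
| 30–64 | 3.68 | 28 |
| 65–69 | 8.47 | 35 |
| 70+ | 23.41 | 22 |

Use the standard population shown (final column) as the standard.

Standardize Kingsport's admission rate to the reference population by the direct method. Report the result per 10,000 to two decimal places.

Standard weights: 0.05, 0.10, 0.28, 0.35, 0.22.
Standardized rate: 0.0500×11.65 + 0.1000×7.79 + 0.2800×3.68 + 0.3500×8.47 + 0.2200×23.41 = 10.5066 per 10,000.

10.51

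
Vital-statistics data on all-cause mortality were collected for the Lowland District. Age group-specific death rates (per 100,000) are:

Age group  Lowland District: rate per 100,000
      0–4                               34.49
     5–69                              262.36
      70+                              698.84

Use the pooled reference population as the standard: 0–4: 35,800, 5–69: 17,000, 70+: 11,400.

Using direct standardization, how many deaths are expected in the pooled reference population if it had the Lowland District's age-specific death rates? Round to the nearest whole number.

Expected deaths = Σ (standard pop × age-specific rate ÷ 100,000)
= 35,800×34.49/100,000 + 17,000×262.36/100,000 + 11,400×698.84/100,000
= 12.35 + 44.60 + 79.67 = 136.62.

137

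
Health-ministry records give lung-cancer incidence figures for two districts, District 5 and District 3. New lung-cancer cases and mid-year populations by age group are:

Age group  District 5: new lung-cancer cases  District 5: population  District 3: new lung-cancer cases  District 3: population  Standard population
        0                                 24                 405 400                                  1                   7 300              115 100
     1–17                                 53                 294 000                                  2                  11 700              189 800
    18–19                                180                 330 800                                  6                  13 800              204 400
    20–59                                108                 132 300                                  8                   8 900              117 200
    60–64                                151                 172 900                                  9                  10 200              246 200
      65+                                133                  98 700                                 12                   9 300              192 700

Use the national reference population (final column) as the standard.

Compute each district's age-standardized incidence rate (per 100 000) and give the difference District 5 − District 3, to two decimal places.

1.34

Age-specific rates per 100 000 for District 5: 5.92, 18.03, 54.41, 81.63, 87.33, 134.75.
For District 3: 13.70, 17.09, 43.48, 89.89, 88.24, 129.03.
Standard total = 1 065 400; weights = 0.1080, 0.1781, 0.1919, 0.1100, 0.2311, 0.1809.
District 5: 0.1080×5.92 + 0.1781×18.03 + 0.1919×54.41 + 0.1100×81.63 + 0.2311×87.33 + 0.1809×134.75 = 67.8249 per 100 000.
District 3: 0.1080×13.70 + 0.1781×17.09 + 0.1919×43.48 + 0.1100×89.89 + 0.2311×88.24 + 0.1809×129.03 = 66.4830 per 100 000.
Difference = 67.8249 − 66.4830 = 1.3419.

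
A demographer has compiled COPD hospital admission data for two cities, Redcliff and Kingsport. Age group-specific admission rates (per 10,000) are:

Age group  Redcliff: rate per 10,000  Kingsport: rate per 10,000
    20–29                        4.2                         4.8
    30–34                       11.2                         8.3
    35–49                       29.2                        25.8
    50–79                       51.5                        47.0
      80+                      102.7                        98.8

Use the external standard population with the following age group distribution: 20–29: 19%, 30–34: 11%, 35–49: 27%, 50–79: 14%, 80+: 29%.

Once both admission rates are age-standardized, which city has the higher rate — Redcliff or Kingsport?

Standard weights: 0.19, 0.11, 0.27, 0.14, 0.29.
Redcliff: 0.1900×4.2 + 0.1100×11.2 + 0.2700×29.2 + 0.1400×51.5 + 0.2900×102.7 = 46.9070 per 10,000.
Kingsport: 0.1900×4.8 + 0.1100×8.3 + 0.2700×25.8 + 0.1400×47.0 + 0.2900×98.8 = 44.0230 per 10,000.

Redcliff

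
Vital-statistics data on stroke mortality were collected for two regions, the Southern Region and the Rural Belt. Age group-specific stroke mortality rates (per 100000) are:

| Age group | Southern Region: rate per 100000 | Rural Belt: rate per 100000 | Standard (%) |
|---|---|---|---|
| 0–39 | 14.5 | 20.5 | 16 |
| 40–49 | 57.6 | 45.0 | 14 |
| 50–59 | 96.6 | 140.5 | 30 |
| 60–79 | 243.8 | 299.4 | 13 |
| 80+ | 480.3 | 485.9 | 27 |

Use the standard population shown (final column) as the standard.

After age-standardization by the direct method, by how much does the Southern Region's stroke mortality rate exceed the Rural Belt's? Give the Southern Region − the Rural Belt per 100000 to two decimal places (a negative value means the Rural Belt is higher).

Standard weights: 0.16, 0.14, 0.30, 0.13, 0.27.
The Southern Region: 0.1600×14.5 + 0.1400×57.6 + 0.3000×96.6 + 0.1300×243.8 + 0.2700×480.3 = 200.7390 per 100000.
The Rural Belt: 0.1600×20.5 + 0.1400×45.0 + 0.3000×140.5 + 0.1300×299.4 + 0.2700×485.9 = 221.8450 per 100000.
Difference = 200.7390 − 221.8450 = -21.1060.

-21.11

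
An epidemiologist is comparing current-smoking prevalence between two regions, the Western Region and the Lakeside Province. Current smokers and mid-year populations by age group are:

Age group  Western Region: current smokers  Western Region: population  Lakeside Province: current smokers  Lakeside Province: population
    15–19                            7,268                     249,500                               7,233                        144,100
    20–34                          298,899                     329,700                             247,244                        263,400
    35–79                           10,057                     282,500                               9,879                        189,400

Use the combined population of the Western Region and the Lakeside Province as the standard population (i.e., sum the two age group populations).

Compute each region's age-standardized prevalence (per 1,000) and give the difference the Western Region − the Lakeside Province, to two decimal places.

Age-specific rates per 1,000 for the Western Region: 29.130, 906.579, 35.600.
For the Lakeside Province: 50.194, 938.664, 52.159.
Combined standard total = 1,458,600; weights = 0.2698, 0.4066, 0.3235.
The Western Region: 0.2698×29.130 + 0.4066×906.579 + 0.3235×35.600 = 388.0139 per 1,000.
The Lakeside Province: 0.2698×50.194 + 0.4066×938.664 + 0.3235×52.159 = 412.1020 per 1,000.
Difference = 388.0139 − 412.1020 = -24.0880.

-24.09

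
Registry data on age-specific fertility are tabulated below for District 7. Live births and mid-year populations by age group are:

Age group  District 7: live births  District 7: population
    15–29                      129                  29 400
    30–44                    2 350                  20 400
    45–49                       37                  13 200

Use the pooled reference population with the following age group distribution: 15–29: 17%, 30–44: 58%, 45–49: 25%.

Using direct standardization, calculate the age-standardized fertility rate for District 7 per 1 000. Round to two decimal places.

Age-specific rates per 1 000 for District 7: 4.388, 115.196, 2.803.
Standard weights: 0.17, 0.58, 0.25.
Standardized rate: 0.1700×4.388 + 0.5800×115.196 + 0.2500×2.803 = 68.2604 per 1 000.

68.26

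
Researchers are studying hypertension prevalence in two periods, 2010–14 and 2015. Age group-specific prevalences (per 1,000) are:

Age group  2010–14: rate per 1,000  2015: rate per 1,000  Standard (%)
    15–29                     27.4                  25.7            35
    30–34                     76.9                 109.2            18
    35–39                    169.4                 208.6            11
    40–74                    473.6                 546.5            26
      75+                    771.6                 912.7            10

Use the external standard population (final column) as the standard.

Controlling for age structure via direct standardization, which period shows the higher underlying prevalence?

2015

Standard weights: 0.35, 0.18, 0.11, 0.26, 0.10.
2010–14: 0.3500×27.4 + 0.1800×76.9 + 0.1100×169.4 + 0.2600×473.6 + 0.1000×771.6 = 242.3620 per 1,000.
2015: 0.3500×25.7 + 0.1800×109.2 + 0.1100×208.6 + 0.2600×546.5 + 0.1000×912.7 = 284.9570 per 1,000.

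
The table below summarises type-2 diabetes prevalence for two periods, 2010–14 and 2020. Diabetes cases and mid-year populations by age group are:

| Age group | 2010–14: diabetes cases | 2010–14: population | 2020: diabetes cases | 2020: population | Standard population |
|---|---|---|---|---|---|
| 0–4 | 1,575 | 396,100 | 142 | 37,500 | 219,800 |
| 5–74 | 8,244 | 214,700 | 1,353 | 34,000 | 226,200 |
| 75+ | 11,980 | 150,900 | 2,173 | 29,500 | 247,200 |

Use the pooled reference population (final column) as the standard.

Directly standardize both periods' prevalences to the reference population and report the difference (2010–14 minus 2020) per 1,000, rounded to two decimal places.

1.65

Age-specific rates per 1,000 for 2010–14: 3.976, 38.398, 79.390.
For 2020: 3.787, 39.794, 73.661.
Standard total = 693,200; weights = 0.3171, 0.3263, 0.3566.
2010–14: 0.3171×3.976 + 0.3263×38.398 + 0.3566×79.390 = 42.1016 per 1,000.
2020: 0.3171×3.787 + 0.3263×39.794 + 0.3566×73.661 = 40.4540 per 1,000.
Difference = 42.1016 − 40.4540 = 1.6476.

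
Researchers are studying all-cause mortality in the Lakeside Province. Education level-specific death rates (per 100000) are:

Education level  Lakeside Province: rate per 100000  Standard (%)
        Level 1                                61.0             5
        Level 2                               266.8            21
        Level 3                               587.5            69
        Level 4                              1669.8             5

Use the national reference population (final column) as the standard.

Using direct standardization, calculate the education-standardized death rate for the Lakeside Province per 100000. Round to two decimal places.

547.94

Standard weights: 0.05, 0.21, 0.69, 0.05.
Standardized rate: 0.0500×61.0 + 0.2100×266.8 + 0.6900×587.5 + 0.0500×1669.8 = 547.9430 per 100000.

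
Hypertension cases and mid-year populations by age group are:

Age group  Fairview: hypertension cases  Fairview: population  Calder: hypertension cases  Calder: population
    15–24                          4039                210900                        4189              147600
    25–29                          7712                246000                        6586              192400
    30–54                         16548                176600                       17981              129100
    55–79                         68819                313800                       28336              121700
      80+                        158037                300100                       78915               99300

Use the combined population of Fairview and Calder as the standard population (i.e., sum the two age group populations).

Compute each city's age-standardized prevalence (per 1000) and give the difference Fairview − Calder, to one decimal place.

Age-specific rates per 1000 for Fairview: 19.151, 31.350, 93.703, 219.308, 526.614.
For Calder: 28.381, 34.231, 139.280, 232.835, 794.713.
Combined standard total = 1937500; weights = 0.1850, 0.2263, 0.1578, 0.2248, 0.2061.
Fairview: 0.1850×19.151 + 0.2263×31.350 + 0.1578×93.703 + 0.2248×219.308 + 0.2061×526.614 = 183.2739 per 1000.
Calder: 0.1850×28.381 + 0.2263×34.231 + 0.1578×139.280 + 0.2248×232.835 + 0.2061×794.713 = 251.1314 per 1000.
Difference = 183.2739 − 251.1314 = -67.8575.

-67.9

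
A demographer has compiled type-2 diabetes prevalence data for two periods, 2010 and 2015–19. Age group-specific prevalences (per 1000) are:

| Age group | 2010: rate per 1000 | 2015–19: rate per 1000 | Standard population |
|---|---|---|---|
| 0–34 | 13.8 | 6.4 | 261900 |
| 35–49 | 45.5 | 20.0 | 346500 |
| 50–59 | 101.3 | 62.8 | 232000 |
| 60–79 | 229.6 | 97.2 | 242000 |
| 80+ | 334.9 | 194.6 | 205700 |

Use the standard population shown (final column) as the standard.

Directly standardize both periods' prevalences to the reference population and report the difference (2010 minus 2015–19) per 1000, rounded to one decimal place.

Standard total = 1288100; weights = 0.2033, 0.2690, 0.1801, 0.1879, 0.1597.
2010: 0.2033×13.8 + 0.2690×45.5 + 0.1801×101.3 + 0.1879×229.6 + 0.1597×334.9 = 129.9074 per 1000.
2015–19: 0.2033×6.4 + 0.2690×20.0 + 0.1801×62.8 + 0.1879×97.2 + 0.1597×194.6 = 67.3297 per 1000.
Difference = 129.9074 − 67.3297 = 62.5777.

62.6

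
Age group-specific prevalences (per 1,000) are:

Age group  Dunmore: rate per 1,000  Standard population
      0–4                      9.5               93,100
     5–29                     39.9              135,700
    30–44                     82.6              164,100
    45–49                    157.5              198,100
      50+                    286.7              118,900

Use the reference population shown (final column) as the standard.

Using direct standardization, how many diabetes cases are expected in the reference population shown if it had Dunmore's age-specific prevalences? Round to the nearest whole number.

Expected diabetes cases = Σ (standard pop × age-specific rate ÷ 1,000)
= 93,100×9.5/1,000 + 135,700×39.9/1,000 + 164,100×82.6/1,000 + 198,100×157.5/1,000 + 118,900×286.7/1,000
= 884.45 + 5414.43 + 13554.66 + 31200.75 + 34088.63 = 85142.92.

85143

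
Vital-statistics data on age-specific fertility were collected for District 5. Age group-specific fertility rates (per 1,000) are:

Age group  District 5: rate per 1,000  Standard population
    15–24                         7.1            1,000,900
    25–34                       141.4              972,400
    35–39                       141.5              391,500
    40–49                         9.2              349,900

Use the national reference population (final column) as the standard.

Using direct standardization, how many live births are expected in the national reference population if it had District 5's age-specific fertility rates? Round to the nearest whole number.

Expected live births = Σ (standard pop × age-specific rate ÷ 1,000)
= 1,000,900×7.1/1,000 + 972,400×141.4/1,000 + 391,500×141.5/1,000 + 349,900×9.2/1,000
= 7106.39 + 137497.36 + 55397.25 + 3219.08 = 203220.08.

203220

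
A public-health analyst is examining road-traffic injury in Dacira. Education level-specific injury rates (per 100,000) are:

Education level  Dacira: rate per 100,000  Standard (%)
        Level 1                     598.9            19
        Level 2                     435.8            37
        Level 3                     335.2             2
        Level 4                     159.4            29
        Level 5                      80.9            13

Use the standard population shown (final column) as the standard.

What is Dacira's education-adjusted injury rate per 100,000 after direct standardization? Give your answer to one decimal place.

338.5

Standard weights: 0.19, 0.37, 0.02, 0.29, 0.13.
Standardized rate: 0.1900×598.9 + 0.3700×435.8 + 0.0200×335.2 + 0.2900×159.4 + 0.1300×80.9 = 338.4840 per 100,000.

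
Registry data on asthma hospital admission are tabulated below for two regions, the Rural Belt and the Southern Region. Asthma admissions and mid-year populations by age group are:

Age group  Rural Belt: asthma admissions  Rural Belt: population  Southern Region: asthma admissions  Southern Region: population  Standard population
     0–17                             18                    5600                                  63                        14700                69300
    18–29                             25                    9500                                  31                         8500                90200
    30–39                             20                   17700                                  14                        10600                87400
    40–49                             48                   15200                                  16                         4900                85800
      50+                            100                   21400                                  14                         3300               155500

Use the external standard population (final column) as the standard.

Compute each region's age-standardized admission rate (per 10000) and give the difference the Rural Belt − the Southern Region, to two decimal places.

-2.56

Age-specific rates per 10000 for the Rural Belt: 32.14, 26.32, 11.30, 31.58, 46.73.
For the Southern Region: 42.86, 36.47, 13.21, 32.65, 42.42.
Standard total = 488200; weights = 0.1420, 0.1848, 0.1790, 0.1757, 0.3185.
The Rural Belt: 0.1420×32.14 + 0.1848×26.32 + 0.1790×11.30 + 0.1757×31.58 + 0.3185×46.73 = 31.8816 per 10000.
The Southern Region: 0.1420×42.86 + 0.1848×36.47 + 0.1790×13.21 + 0.1757×32.65 + 0.3185×42.42 = 34.4379 per 10000.
Difference = 31.8816 − 34.4379 = -2.5563.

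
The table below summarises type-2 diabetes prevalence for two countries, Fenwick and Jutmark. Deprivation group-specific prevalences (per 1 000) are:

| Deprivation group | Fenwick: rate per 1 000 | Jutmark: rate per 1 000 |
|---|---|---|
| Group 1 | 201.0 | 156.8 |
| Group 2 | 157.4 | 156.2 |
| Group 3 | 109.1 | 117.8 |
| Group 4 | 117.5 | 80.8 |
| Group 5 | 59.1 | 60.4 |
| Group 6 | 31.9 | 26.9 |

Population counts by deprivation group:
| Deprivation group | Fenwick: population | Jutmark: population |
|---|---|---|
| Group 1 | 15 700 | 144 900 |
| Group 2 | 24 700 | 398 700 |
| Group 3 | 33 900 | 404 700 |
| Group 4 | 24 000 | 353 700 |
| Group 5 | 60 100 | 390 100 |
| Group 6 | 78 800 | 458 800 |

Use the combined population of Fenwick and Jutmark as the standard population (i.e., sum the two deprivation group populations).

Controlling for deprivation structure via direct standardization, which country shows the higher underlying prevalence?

Combined standard total = 2 388 100; weights = 0.0673, 0.1773, 0.1837, 0.1582, 0.1885, 0.2251.
Fenwick: 0.0673×201.0 + 0.1773×157.4 + 0.1837×109.1 + 0.1582×117.5 + 0.1885×59.1 + 0.2251×31.9 = 98.3673 per 1 000.
Jutmark: 0.0673×156.8 + 0.1773×156.2 + 0.1837×117.8 + 0.1582×80.8 + 0.1885×60.4 + 0.2251×26.9 = 90.0950 per 1 000.
The crude rates (82.75 vs 91.66) would put Jutmark higher, but that reflects its deprivation composition; once standardized to a common deprivation structure, Fenwick has the higher underlying rate.

Fenwick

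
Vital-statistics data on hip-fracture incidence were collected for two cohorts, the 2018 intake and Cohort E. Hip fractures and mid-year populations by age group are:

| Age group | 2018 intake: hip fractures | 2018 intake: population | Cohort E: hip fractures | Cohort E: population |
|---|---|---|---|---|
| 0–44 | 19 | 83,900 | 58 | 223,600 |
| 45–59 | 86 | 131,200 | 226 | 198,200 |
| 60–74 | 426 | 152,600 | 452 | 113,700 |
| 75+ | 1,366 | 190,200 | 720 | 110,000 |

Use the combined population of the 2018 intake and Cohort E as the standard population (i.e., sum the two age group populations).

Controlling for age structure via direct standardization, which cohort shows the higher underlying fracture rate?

Cohort E

Age-specific rates per 100,000 for the 2018 intake: 22.65, 65.55, 279.16, 718.19.
For Cohort E: 25.94, 114.03, 397.54, 654.55.
Combined standard total = 1,203,400; weights = 0.2555, 0.2737, 0.2213, 0.2495.
The 2018 intake: 0.2555×22.65 + 0.2737×65.55 + 0.2213×279.16 + 0.2495×718.19 = 264.6644 per 100,000.
Cohort E: 0.2555×25.94 + 0.2737×114.03 + 0.2213×397.54 + 0.2495×654.55 = 289.0936 per 100,000.
The crude rates (340.03 vs 225.56) would put the 2018 intake higher, but that reflects its age composition; once standardized to a common age structure, Cohort E has the higher underlying rate.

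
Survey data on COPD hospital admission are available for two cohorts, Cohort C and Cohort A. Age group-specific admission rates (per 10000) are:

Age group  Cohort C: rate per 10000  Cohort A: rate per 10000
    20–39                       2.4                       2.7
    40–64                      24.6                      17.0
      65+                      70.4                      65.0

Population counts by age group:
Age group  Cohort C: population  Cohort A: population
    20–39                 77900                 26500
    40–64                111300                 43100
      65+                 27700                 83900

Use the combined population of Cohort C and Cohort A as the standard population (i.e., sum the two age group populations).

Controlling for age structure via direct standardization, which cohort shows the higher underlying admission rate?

Combined standard total = 370400; weights = 0.2819, 0.4168, 0.3013.
Cohort C: 0.2819×2.4 + 0.4168×24.6 + 0.3013×70.4 = 32.1421 per 10000.
Cohort A: 0.2819×2.7 + 0.4168×17.0 + 0.3013×65.0 = 27.4316 per 10000.
The crude rates (22.48 vs 40.77) would put Cohort A higher, but that reflects its age composition; once standardized to a common age structure, Cohort C has the higher underlying rate.

Cohort C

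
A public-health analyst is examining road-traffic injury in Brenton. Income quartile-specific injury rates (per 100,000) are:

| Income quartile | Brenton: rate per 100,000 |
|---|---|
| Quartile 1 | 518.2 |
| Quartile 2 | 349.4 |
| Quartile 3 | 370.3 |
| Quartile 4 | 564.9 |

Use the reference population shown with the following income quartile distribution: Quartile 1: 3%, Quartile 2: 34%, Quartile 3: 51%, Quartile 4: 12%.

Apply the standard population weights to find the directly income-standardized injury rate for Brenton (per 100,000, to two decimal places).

390.98

Standard weights: 0.03, 0.34, 0.51, 0.12.
Standardized rate: 0.0300×518.2 + 0.3400×349.4 + 0.5100×370.3 + 0.1200×564.9 = 390.9830 per 100,000.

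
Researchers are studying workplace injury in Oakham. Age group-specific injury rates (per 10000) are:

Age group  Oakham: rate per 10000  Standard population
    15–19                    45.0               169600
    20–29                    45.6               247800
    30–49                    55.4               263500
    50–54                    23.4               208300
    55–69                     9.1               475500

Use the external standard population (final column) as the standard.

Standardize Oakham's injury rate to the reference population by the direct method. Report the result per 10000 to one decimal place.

31.3

Standard total = 1364700; weights = 0.1243, 0.1816, 0.1931, 0.1526, 0.3484.
Standardized rate: 0.1243×45.0 + 0.1816×45.6 + 0.1931×55.4 + 0.1526×23.4 + 0.3484×9.1 = 31.3115 per 10000.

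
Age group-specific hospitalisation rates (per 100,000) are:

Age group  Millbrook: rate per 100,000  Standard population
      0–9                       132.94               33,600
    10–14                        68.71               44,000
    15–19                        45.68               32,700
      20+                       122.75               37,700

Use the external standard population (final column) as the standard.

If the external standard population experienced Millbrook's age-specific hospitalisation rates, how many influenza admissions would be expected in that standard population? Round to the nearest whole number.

Expected influenza admissions = Σ (standard pop × age-specific rate ÷ 100,000)
= 33,600×132.94/100,000 + 44,000×68.71/100,000 + 32,700×45.68/100,000 + 37,700×122.75/100,000
= 44.67 + 30.23 + 14.94 + 46.28 = 136.11.

136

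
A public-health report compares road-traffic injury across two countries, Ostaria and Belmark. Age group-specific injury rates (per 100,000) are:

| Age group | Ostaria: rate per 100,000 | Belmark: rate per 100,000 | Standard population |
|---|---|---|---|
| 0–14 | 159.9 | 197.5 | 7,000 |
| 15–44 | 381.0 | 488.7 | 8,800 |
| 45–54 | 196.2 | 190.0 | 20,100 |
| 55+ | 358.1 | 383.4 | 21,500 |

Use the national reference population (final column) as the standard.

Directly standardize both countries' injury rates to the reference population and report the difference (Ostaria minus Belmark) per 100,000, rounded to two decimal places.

-28.40

Standard total = 57,400; weights = 0.1220, 0.1533, 0.3502, 0.3746.
Ostaria: 0.1220×159.9 + 0.1533×381.0 + 0.3502×196.2 + 0.3746×358.1 = 280.7469 per 100,000.
Belmark: 0.1220×197.5 + 0.1533×488.7 + 0.3502×190.0 + 0.3746×383.4 = 309.1491 per 100,000.
Difference = 280.7469 − 309.1491 = -28.4023.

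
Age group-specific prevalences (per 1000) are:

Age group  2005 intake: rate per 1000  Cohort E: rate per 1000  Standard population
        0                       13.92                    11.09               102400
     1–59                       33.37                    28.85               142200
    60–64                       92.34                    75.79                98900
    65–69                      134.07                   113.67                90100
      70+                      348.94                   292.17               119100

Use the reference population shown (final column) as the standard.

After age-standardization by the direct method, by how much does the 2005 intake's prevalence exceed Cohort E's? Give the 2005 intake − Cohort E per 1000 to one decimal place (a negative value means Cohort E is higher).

Standard total = 552700; weights = 0.1853, 0.2573, 0.1789, 0.1630, 0.2155.
The 2005 intake: 0.1853×13.92 + 0.2573×33.37 + 0.1789×92.34 + 0.1630×134.07 + 0.2155×348.94 = 124.7359 per 1000.
Cohort E: 0.1853×11.09 + 0.2573×28.85 + 0.1789×75.79 + 0.1630×113.67 + 0.2155×292.17 = 104.5284 per 1000.
Difference = 124.7359 − 104.5284 = 20.2075.

20.2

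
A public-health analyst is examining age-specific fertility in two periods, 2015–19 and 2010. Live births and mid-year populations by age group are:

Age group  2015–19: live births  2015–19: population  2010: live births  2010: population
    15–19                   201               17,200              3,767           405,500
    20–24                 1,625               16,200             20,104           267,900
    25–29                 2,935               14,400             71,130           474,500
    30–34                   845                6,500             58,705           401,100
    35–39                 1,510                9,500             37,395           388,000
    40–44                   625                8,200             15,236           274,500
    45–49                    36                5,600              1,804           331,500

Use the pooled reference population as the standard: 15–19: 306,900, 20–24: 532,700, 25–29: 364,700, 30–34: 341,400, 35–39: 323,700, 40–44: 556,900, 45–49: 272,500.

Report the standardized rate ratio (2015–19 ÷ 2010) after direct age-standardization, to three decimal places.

1.286

Age-specific rates per 1,000 for 2015–19: 11.686, 100.309, 203.819, 130.000, 158.947, 76.220, 6.429.
For 2010: 9.290, 75.043, 149.905, 146.360, 96.379, 55.505, 5.442.
Standard total = 2,698,800; weights = 0.1137, 0.1974, 0.1351, 0.1265, 0.1199, 0.2064, 0.1010.
2015–19: 0.1137×11.686 + 0.1974×100.309 + 0.1351×203.819 + 0.1265×130.000 + 0.1199×158.947 + 0.2064×76.220 + 0.1010×6.429 = 100.5578 per 1,000.
2010: 0.1137×9.290 + 0.1974×75.043 + 0.1351×149.905 + 0.1265×146.360 + 0.1199×96.379 + 0.2064×55.505 + 0.1010×5.442 = 78.2034 per 1,000.
Ratio = 100.5578 ÷ 78.2034 = 1.28585.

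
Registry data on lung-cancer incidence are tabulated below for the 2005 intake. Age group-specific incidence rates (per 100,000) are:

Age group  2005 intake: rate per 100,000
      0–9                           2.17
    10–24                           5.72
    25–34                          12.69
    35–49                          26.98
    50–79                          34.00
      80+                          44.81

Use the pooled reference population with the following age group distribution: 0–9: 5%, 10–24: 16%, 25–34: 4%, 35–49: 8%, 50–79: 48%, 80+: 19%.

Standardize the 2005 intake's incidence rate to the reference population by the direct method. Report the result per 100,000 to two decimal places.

28.52

Standard weights: 0.05, 0.16, 0.04, 0.08, 0.48, 0.19.
Standardized rate: 0.0500×2.17 + 0.1600×5.72 + 0.0400×12.69 + 0.0800×26.98 + 0.4800×34.00 + 0.1900×44.81 = 28.5236 per 100,000.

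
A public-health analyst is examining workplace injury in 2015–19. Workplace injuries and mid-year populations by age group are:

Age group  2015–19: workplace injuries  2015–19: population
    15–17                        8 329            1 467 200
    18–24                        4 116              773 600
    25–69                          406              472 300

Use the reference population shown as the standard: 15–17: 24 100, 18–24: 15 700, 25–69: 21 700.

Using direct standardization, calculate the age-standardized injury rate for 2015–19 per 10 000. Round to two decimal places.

38.86

Age-specific rates per 10 000 for 2015–19: 56.77, 53.21, 8.60.
Standard total = 61 500; weights = 0.3919, 0.2553, 0.3528.
Standardized rate: 0.3919×56.77 + 0.2553×53.21 + 0.3528×8.60 = 38.8614 per 10 000.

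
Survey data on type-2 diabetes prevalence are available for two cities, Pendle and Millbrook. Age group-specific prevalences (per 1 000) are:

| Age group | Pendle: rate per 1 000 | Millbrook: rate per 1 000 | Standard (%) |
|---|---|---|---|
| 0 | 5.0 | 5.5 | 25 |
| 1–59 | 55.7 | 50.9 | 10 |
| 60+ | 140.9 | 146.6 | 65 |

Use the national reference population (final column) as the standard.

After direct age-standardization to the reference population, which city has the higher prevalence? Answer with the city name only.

Millbrook

Standard weights: 0.25, 0.10, 0.65.
Pendle: 0.2500×5.0 + 0.1000×55.7 + 0.6500×140.9 = 98.4050 per 1 000.
Millbrook: 0.2500×5.5 + 0.1000×50.9 + 0.6500×146.6 = 101.7550 per 1 000.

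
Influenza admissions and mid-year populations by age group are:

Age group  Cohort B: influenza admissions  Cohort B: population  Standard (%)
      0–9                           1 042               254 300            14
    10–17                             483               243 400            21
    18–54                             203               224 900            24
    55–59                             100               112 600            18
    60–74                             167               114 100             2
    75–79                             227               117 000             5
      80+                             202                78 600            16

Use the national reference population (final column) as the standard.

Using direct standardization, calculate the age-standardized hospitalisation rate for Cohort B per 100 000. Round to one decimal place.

Age-specific rates per 100 000 for Cohort B: 409.75, 198.44, 90.26, 88.81, 146.36, 194.02, 257.00.
Standard weights: 0.14, 0.21, 0.24, 0.18, 0.02, 0.05, 0.16.
Standardized rate: 0.1400×409.75 + 0.2100×198.44 + 0.2400×90.26 + 0.1800×88.81 + 0.0200×146.36 + 0.0500×194.02 + 0.1600×257.00 = 190.4339 per 100 000.

190.4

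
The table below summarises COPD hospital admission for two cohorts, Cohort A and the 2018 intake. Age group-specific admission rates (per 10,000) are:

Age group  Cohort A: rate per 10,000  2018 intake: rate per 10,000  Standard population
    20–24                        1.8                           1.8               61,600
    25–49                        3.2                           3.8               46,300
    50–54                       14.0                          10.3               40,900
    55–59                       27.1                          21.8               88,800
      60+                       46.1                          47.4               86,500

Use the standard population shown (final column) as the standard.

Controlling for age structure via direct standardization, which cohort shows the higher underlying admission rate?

Standard total = 324,100; weights = 0.1901, 0.1429, 0.1262, 0.2740, 0.2669.
Cohort A: 0.1901×1.8 + 0.1429×3.2 + 0.1262×14.0 + 0.2740×27.1 + 0.2669×46.1 = 22.2949 per 10,000.
The 2018 intake: 0.1901×1.8 + 0.1429×3.8 + 0.1262×10.3 + 0.2740×21.8 + 0.2669×47.4 = 20.8085 per 10,000.

Cohort A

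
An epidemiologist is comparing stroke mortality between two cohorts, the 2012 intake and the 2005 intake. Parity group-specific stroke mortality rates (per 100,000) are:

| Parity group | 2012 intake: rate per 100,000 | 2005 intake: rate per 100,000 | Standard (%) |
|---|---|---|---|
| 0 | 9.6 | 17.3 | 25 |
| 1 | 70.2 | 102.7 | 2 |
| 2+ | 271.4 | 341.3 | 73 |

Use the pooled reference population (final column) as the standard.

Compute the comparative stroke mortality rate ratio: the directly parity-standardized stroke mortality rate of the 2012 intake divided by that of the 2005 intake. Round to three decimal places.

Standard weights: 0.25, 0.02, 0.73.
The 2012 intake: 0.2500×9.6 + 0.0200×70.2 + 0.7300×271.4 = 201.9260 per 100,000.
The 2005 intake: 0.2500×17.3 + 0.0200×102.7 + 0.7300×341.3 = 255.5280 per 100,000.
Ratio = 201.9260 ÷ 255.5280 = 0.79023.

0.790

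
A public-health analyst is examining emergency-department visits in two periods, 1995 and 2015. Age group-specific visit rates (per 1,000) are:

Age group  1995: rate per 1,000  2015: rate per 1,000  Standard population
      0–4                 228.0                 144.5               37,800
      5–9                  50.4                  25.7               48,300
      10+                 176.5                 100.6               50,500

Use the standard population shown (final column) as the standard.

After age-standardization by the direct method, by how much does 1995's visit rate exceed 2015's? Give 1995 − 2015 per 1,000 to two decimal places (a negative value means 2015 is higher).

59.90

Standard total = 136,600; weights = 0.2767, 0.3536, 0.3697.
1995: 0.2767×228.0 + 0.3536×50.4 + 0.3697×176.5 = 146.1638 per 1,000.
2015: 0.2767×144.5 + 0.3536×25.7 + 0.3697×100.6 = 86.2643 per 1,000.
Difference = 146.1638 − 86.2643 = 59.8994.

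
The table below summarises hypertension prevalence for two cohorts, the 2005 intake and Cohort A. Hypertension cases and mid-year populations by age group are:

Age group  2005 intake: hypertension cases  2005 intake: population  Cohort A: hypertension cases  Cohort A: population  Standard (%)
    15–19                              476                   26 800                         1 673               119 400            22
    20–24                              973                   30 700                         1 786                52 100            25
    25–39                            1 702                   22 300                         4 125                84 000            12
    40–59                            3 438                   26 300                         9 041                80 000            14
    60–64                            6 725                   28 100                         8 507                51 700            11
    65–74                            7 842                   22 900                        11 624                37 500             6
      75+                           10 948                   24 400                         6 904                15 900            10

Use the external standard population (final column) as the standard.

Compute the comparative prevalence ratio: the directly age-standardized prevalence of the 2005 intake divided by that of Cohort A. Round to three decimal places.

1.155

Age-specific rates per 1 000 for the 2005 intake: 17.761, 31.694, 76.323, 130.722, 239.324, 342.445, 448.689.
For Cohort A: 14.012, 34.280, 49.107, 113.013, 164.545, 309.973, 434.214.
Standard weights: 0.22, 0.25, 0.12, 0.14, 0.11, 0.06, 0.10.
The 2005 intake: 0.2200×17.761 + 0.2500×31.694 + 0.1200×76.323 + 0.1400×130.722 + 0.1100×239.324 + 0.0600×342.445 + 0.1000×448.689 = 131.0320 per 1 000.
Cohort A: 0.2200×14.012 + 0.2500×34.280 + 0.1200×49.107 + 0.1400×113.013 + 0.1100×164.545 + 0.0600×309.973 + 0.1000×434.214 = 113.4870 per 1 000.
Ratio = 131.0320 ÷ 113.4870 = 1.15460.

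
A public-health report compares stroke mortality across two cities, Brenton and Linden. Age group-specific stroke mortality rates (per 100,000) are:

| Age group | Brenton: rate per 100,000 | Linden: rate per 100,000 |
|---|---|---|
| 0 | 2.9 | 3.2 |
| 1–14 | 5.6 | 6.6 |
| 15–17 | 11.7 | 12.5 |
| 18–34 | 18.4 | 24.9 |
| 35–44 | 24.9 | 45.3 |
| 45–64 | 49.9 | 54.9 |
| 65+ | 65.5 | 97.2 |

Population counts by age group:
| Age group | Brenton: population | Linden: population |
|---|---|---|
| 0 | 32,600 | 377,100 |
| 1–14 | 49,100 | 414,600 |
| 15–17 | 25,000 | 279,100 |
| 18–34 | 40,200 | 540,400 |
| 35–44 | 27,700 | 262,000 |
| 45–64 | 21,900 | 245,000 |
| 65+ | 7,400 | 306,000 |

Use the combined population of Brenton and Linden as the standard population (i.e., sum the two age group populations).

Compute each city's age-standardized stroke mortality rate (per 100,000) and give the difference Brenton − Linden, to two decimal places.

Combined standard total = 2,628,100; weights = 0.1559, 0.1764, 0.1157, 0.2209, 0.1102, 0.1016, 0.1192.
Brenton: 0.1559×2.9 + 0.1764×5.6 + 0.1157×11.7 + 0.2209×18.4 + 0.1102×24.9 + 0.1016×49.9 + 0.1192×65.5 = 22.4822 per 100,000.
Linden: 0.1559×3.2 + 0.1764×6.6 + 0.1157×12.5 + 0.2209×24.9 + 0.1102×45.3 + 0.1016×54.9 + 0.1192×97.2 = 30.7707 per 100,000.
Difference = 22.4822 − 30.7707 = -8.2885.

-8.29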